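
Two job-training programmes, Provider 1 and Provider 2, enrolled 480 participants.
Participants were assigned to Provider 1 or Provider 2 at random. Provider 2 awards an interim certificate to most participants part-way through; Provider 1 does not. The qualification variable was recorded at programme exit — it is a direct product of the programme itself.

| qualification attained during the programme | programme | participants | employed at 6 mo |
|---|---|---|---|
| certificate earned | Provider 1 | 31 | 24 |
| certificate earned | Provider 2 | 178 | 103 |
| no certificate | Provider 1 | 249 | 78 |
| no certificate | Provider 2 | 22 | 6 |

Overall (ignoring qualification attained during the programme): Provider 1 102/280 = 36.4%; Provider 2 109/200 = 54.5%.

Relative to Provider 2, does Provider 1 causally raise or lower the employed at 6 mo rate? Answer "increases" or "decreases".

The stratified and pooled comparisons disagree (Provider 1 wins within each qualification attained during the programme; Provider 2 wins overall), so the answer turns on the causal role of qualification attained during the programme.
Stratifying would compare programmes among participants the programmes themselves sorted into qualification attained during the programme groups — a form of selection on an intermediate. The unconditioned pooled rates give the total causal effect.
Pooled: Provider 1 36.4% vs Provider 2 54.5%; Provider 2 is higher overall.

decreases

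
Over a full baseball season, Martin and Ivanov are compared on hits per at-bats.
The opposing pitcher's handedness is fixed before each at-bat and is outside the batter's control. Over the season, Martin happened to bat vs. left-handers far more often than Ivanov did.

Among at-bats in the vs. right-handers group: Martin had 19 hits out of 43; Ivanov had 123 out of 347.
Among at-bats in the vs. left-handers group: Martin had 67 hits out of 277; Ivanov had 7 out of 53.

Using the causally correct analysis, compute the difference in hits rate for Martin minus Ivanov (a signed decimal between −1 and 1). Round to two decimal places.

+0.10

Martin is higher inside every pitcher handedness stratum but Ivanov is higher in aggregate. Whether to stratify depends on how pitcher handedness relates to the player.
Nothing the player does changes pitcher handedness; the imbalance is an allocation artefact. With pitcher handedness also predicting the outcome, the pooled figure is confounded, and the within-stratum comparison is the causal one.
Adjusting over the population distribution of pitcher handedness: 0.542·(0.442−0.354) + 0.458·(0.242−0.132) = +0.098.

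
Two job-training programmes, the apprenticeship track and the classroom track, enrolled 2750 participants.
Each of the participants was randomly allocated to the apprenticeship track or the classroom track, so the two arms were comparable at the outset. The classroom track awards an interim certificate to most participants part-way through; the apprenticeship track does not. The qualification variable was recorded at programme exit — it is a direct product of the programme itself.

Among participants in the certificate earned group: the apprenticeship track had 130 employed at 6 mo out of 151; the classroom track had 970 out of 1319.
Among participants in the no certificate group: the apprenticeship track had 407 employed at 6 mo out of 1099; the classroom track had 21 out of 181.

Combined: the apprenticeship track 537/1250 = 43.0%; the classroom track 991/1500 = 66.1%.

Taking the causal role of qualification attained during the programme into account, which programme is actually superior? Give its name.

the classroom track

The distribution of qualification attained during the programme is itself part of what the programme does — it is an intermediate outcome. Holding it fixed would remove that part of the effect; the total effect is the pooled difference.
Pooled: the apprenticeship track 43.0% vs the classroom track 66.1%; the classroom track is higher overall.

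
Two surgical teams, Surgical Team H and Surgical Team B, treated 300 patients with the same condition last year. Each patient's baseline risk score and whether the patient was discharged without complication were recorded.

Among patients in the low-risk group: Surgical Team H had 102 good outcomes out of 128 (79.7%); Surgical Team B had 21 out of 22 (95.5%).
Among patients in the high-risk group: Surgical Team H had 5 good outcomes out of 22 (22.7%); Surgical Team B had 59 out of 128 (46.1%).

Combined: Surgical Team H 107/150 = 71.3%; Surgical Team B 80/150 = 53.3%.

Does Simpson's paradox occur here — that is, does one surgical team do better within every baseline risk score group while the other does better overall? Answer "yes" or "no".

yes

Within each baseline risk score level (low-risk 79.7% vs 95.5%; high-risk 22.7% vs 46.1%), Surgical Team B has the higher rate every time. Pooled: 71.3% vs 53.3% — Surgical Team H has the higher rate overall. The two comparisons disagree.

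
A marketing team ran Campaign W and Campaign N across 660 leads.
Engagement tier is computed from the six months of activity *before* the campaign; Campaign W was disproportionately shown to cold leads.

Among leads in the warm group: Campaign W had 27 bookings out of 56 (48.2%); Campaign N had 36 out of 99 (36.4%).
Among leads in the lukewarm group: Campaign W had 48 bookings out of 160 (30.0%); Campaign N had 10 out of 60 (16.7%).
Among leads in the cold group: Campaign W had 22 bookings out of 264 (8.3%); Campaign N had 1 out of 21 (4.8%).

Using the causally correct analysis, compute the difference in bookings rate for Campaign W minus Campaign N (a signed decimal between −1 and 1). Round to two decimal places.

Within every engagement tier level Campaign W has the higher rate, yet pooled Campaign N does — Simpson's reversal.
The imbalance in engagement tier arose from how leads were allocated, not from anything the campaign did; and engagement tier independently affects the outcome. The pooled gap is confounded — condition on engagement tier.
Adjusting over the population distribution of engagement tier: 0.235·(0.482−0.364) + 0.333·(0.300−0.167) + 0.432·(0.083−0.048) = +0.088.

+0.09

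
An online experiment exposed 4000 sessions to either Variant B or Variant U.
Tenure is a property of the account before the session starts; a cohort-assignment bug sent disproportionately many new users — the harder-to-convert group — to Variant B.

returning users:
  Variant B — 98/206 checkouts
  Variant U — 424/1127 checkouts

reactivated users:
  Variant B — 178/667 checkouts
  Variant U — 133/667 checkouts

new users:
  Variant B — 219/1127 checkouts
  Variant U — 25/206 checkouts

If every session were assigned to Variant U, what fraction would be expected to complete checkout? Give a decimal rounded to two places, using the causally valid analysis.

0.23

The user tenure-specific comparison favours Variant B throughout, but the pooled figures favour Variant U. The question is whether to condition on user tenure.
User tenure satisfies the back-door criterion: it is not a descendant of the variant, and it blocks the spurious path from variant to outcome. Adjusting for it (i.e., using the within-user tenure rates) gives the causal effect.
Standardising Variant U to the population user tenure mix: 0.333·424/1127 + 0.334·133/667 + 0.333·25/206 = 0.232.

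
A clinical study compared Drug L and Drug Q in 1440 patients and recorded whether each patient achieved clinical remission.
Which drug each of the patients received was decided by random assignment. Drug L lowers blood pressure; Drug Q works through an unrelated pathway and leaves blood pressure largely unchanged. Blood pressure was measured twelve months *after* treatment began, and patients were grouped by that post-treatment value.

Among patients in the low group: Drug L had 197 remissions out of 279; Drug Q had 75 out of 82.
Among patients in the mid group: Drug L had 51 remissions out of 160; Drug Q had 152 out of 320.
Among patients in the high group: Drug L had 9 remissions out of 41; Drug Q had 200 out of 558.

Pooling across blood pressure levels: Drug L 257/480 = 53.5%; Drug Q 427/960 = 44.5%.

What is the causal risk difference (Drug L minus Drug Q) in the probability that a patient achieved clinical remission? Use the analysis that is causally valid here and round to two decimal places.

The blood pressure-specific comparison favours Drug Q throughout, but the pooled figures favour Drug L. The question is whether to condition on blood pressure.
The distribution of blood pressure is itself part of what the drug does — it is an intermediate outcome. Holding it fixed would remove that part of the effect; the total effect is the pooled difference.
The causal difference is the pooled difference: 0.535 − 0.445 = +0.091.

+0.09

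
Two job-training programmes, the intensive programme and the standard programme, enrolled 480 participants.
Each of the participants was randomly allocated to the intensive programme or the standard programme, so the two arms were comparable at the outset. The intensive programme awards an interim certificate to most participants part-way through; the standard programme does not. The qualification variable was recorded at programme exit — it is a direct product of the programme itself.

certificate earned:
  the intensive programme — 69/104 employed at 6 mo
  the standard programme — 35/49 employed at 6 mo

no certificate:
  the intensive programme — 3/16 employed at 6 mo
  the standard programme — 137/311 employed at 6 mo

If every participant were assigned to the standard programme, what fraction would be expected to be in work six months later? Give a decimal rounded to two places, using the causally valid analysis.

0.48

Stratifying would compare programmes among participants the programmes themselves sorted into qualification attained during the programme groups — a form of selection on an intermediate. The unconditioned pooled rates give the total causal effect.
So P(outcome | do(the standard programme)) is just the pooled rate for the standard programme: 172/360 = 0.478.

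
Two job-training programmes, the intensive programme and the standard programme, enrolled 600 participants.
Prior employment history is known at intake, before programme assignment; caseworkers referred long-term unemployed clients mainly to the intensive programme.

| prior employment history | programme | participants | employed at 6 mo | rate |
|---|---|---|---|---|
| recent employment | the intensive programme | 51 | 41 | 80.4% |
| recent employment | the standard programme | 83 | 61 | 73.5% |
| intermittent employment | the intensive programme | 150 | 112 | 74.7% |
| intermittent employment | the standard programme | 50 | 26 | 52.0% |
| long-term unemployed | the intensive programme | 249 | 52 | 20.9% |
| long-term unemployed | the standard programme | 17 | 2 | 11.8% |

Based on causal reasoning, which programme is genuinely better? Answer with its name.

the intensive programme

Here prior employment history is a common cause — it drives both which programme a case falls under and the outcome. The crude comparison mixes populations; the stratum-specific rates are the causally relevant ones.
Within each level — recent employment: 80.4% vs 73.5%; intermittent employment: 74.7% vs 52.0%; long-term unemployed: 20.9% vs 11.8% — the intensive programme is higher every time.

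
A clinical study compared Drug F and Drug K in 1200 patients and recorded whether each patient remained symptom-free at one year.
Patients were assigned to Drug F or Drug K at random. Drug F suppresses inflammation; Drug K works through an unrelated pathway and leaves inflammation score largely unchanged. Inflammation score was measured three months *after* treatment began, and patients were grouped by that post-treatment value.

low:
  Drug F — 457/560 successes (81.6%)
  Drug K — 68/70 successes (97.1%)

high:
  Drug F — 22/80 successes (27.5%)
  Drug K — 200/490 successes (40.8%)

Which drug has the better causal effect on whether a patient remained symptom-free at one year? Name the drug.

Drug F

Inflammation score is recorded after the drug and is itself shifted by it — it sits on the causal path from drug to outcome. Conditioning on a mediator would strip out part of the effect we want; the pooled comparison gives the total causal effect.
Pooled: Drug F 74.8% vs Drug K 47.9%; Drug F is higher overall.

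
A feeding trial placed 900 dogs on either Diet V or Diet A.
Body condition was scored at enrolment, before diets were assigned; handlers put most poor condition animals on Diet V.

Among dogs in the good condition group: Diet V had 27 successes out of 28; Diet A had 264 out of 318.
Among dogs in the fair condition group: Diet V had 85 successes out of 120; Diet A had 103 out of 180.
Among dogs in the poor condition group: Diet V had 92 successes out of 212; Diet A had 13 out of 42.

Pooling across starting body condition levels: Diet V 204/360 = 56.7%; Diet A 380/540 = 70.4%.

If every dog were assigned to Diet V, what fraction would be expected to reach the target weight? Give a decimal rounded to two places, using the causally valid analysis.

Within every starting body condition level Diet V has the higher rate, yet pooled Diet A does — Simpson's reversal.
Starting body condition is set before the diet has any effect — it is not caused by the diet — and it independently drives the outcome. That makes it a confounder, so the causal comparison is within starting body condition levels.
Standardising Diet V to the population starting body condition mix: 0.384·27/28 + 0.333·85/120 + 0.282·92/212 = 0.729.

0.73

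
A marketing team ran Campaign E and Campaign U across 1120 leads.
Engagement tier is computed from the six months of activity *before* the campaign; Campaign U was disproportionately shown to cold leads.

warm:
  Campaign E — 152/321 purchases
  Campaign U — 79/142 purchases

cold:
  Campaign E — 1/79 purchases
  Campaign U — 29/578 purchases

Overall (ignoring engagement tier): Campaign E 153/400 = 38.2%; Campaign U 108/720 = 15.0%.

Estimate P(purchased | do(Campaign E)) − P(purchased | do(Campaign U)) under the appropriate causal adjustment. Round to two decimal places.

-0.06

Within every engagement tier level Campaign U has the higher rate, yet pooled Campaign E does — Simpson's reversal.
The imbalance in engagement tier arose from how leads were allocated, not from anything the campaign did; and engagement tier independently affects the outcome. The pooled gap is confounded — condition on engagement tier.
Adjusting over the population distribution of engagement tier: 0.413·(0.474−0.556) + 0.587·(0.013−0.050) = -0.056.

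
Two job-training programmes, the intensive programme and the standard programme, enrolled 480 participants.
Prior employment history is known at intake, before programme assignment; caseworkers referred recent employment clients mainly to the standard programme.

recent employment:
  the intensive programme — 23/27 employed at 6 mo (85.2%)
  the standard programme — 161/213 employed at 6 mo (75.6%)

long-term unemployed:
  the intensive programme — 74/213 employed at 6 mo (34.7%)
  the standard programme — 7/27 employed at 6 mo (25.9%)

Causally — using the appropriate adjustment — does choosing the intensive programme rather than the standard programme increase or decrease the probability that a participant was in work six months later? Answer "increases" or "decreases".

The stratified and pooled comparisons disagree (the intensive programme wins within each prior employment history; the standard programme wins overall), so the answer turns on the causal role of prior employment history.
Prior employment history satisfies the back-door criterion: it is not a descendant of the programme, and it blocks the spurious path from programme to outcome. Adjusting for it (i.e., using the within-prior employment history rates) gives the causal effect.
Within each level — recent employment: 85.2% vs 75.6%; long-term unemployed: 34.7% vs 25.9% — the intensive programme is higher every time.

increases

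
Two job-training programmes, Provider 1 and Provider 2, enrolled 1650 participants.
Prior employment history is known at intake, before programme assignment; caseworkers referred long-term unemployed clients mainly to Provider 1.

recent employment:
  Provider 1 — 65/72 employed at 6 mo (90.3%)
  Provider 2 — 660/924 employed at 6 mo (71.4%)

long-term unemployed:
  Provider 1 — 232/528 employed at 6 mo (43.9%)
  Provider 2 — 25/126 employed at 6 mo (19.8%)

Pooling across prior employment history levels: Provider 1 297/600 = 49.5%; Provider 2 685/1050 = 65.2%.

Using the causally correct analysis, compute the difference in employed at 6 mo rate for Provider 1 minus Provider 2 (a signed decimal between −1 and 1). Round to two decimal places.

Prior employment history differs across programmes for reasons unrelated to any effect of the programme itself, and it separately predicts the outcome — a classic confounder. We must compare within prior employment history levels.
Adjusting over the population distribution of prior employment history: 0.604·(0.903−0.714) + 0.396·(0.439−0.198) = +0.209.

+0.21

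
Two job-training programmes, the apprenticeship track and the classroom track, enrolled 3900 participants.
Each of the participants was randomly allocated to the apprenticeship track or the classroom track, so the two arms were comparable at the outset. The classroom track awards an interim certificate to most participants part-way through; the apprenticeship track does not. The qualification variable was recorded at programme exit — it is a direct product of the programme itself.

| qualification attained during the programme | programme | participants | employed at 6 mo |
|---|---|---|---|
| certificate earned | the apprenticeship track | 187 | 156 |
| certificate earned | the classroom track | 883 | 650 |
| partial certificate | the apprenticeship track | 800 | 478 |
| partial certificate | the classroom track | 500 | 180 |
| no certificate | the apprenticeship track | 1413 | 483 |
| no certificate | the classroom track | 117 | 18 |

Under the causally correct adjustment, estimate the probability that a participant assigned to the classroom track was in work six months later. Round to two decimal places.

Qualification attained during the programme lies on the pathway programme → qualification attained during the programme → outcome, so adjusting for it blocks the indirect effect. For the total causal effect of programme, use the unadjusted pooled rates.
So P(outcome | do(the classroom track)) is just the pooled rate for the classroom track: 848/1500 = 0.565.

0.57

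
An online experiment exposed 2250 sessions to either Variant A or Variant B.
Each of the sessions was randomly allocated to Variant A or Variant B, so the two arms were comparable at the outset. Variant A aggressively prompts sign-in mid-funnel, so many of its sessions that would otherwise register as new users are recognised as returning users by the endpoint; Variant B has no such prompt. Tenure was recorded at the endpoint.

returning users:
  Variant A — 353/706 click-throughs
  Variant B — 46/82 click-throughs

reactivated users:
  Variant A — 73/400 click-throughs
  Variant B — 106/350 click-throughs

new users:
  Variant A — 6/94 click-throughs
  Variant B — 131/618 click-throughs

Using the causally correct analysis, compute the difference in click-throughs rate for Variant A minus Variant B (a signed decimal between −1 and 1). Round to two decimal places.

Stratifying would compare variants among sessions the variants themselves sorted into user tenure groups — a form of selection on an intermediate. The unconditioned pooled rates give the total causal effect.
The causal difference is the pooled difference: 0.360 − 0.270 = +0.090.

+0.09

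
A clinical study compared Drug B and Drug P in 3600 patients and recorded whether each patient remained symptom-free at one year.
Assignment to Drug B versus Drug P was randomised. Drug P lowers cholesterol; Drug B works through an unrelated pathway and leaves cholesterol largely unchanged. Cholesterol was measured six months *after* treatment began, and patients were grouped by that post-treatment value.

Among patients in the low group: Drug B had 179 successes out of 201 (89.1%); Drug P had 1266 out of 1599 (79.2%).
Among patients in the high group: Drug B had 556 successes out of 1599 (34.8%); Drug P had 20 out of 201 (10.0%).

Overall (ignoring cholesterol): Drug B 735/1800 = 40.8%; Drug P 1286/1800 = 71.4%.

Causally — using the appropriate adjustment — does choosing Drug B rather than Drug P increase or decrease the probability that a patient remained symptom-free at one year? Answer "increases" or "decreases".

decreases

Cholesterol here is a post-treatment variable shaped by the drug; conditioning on it would introduce bias rather than remove it. The overall comparison is the causal one.
Pooled: Drug B 40.8% vs Drug P 71.4%; Drug P is higher overall.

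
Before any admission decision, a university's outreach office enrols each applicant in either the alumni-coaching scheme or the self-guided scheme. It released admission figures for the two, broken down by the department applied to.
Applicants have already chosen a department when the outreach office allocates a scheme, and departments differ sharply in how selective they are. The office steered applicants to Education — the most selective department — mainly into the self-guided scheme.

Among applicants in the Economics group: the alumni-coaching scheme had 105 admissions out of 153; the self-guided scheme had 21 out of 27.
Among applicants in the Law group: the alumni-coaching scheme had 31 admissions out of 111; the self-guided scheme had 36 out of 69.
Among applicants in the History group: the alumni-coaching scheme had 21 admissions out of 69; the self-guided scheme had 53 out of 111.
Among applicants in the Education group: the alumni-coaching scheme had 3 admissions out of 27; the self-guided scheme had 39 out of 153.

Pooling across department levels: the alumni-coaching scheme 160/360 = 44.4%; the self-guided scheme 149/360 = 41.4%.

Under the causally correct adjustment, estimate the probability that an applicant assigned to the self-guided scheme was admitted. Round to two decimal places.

The department-specific comparison favours the self-guided scheme throughout, but the pooled figures favour the alumni-coaching scheme. The question is whether to condition on department.
Here department is a common cause — it drives both which outreach scheme a case falls under and the outcome. The crude comparison mixes populations; the stratum-specific rates are the causally relevant ones.
Standardising the self-guided scheme to the population department mix: 0.250·21/27 + 0.250·36/69 + 0.250·53/111 + 0.250·39/153 = 0.508.

0.51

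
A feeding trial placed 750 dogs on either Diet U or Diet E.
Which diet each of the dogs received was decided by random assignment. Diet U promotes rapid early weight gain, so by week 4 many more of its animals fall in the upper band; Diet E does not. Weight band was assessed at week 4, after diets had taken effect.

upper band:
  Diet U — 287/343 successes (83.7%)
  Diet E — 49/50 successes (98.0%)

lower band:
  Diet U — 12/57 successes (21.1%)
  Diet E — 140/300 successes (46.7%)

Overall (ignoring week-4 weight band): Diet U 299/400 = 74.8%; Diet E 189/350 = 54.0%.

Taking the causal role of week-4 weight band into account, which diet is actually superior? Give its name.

Diet U

Diet E is higher inside every week-4 weight band stratum but Diet U is higher in aggregate. Whether to stratify depends on how week-4 weight band relates to the diet.
The distribution of week-4 weight band is itself part of what the diet does — it is an intermediate outcome. Holding it fixed would remove that part of the effect; the total effect is the pooled difference.
Pooled: Diet U 74.8% vs Diet E 54.0%; Diet U is higher overall.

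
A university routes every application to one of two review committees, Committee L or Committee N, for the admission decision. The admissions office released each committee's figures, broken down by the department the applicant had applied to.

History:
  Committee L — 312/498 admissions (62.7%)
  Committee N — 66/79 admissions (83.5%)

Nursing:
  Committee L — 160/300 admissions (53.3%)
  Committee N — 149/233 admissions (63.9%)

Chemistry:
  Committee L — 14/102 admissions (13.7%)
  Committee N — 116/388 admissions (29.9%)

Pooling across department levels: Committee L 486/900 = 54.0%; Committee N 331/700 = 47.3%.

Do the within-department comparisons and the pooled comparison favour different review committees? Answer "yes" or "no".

yes

Within each department level (History 62.7% vs 83.5%; Nursing 53.3% vs 63.9%; Chemistry 13.7% vs 29.9%), Committee N has the higher rate every time. Pooled: 54.0% vs 47.3% — Committee L has the higher rate overall. The two comparisons disagree.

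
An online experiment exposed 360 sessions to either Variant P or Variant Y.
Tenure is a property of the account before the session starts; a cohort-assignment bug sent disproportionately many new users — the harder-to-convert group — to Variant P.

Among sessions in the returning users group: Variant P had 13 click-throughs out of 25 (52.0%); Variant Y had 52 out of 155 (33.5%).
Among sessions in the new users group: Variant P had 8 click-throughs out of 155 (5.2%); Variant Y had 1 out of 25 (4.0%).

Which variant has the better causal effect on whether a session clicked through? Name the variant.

Variant P

User tenure is set before the variant has any effect — it is not caused by the variant — and it independently drives the outcome. That makes it a confounder, so the causal comparison is within user tenure levels.
Within each level — returning users: 52.0% vs 33.5%; new users: 5.2% vs 4.0% — Variant P is higher every time.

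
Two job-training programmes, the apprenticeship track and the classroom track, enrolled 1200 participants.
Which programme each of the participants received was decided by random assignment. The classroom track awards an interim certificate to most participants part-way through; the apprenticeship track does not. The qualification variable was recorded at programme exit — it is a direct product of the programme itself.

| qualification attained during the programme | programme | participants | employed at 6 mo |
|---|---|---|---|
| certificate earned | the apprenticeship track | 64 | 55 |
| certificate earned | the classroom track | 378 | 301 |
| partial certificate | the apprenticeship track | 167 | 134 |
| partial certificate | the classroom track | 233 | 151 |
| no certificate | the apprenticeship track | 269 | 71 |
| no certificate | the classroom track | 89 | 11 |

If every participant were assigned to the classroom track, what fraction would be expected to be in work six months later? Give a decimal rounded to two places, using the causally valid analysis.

Stratifying would compare programmes among participants the programmes themselves sorted into qualification attained during the programme groups — a form of selection on an intermediate. The unconditioned pooled rates give the total causal effect.
So P(outcome | do(the classroom track)) is just the pooled rate for the classroom track: 463/700 = 0.661.

0.66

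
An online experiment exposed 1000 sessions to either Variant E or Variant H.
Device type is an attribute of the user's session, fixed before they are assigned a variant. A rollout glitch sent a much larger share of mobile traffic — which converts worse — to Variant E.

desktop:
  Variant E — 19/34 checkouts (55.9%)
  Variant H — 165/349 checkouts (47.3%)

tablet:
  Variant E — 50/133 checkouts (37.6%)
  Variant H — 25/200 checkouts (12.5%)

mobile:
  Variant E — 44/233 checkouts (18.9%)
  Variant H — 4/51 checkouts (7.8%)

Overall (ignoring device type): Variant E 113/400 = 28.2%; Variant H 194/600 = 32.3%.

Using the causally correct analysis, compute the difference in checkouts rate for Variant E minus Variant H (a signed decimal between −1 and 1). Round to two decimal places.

+0.15

Here device type is a common cause — it drives both which variant a case falls under and the outcome. The crude comparison mixes populations; the stratum-specific rates are the causally relevant ones.
Adjusting over the population distribution of device type: 0.383·(0.559−0.473) + 0.333·(0.376−0.125) + 0.284·(0.189−0.078) = +0.148.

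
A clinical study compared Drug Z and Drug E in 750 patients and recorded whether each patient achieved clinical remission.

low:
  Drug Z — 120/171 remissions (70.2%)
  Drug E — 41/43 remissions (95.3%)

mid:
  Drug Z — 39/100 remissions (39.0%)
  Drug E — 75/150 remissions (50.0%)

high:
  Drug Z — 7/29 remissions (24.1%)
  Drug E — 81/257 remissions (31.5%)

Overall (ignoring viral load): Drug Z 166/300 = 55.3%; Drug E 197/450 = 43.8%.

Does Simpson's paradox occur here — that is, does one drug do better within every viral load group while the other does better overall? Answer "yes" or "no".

Within each viral load level (low 70.2% vs 95.3%; mid 39.0% vs 50.0%; high 24.1% vs 31.5%), Drug E has the higher rate every time. Pooled: 55.3% vs 43.8% — Drug Z has the higher rate overall. The two comparisons disagree.

yes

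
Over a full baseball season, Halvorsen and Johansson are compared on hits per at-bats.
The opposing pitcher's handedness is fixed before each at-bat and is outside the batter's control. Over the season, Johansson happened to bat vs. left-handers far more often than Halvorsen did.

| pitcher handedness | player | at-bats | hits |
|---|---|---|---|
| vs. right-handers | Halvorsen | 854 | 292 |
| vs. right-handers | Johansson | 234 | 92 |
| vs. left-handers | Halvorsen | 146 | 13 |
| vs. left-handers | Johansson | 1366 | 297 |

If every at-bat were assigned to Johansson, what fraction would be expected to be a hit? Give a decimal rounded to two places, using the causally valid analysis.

0.29

Johansson is higher inside every pitcher handedness stratum but Halvorsen is higher in aggregate. Whether to stratify depends on how pitcher handedness relates to the player.
Pitcher handedness is set before the player has any effect — it is not caused by the player — and it independently drives the outcome. That makes it a confounder, so the causal comparison is within pitcher handedness levels.
Standardising Johansson to the population pitcher handedness mix: 0.418·92/234 + 0.582·297/1366 = 0.291.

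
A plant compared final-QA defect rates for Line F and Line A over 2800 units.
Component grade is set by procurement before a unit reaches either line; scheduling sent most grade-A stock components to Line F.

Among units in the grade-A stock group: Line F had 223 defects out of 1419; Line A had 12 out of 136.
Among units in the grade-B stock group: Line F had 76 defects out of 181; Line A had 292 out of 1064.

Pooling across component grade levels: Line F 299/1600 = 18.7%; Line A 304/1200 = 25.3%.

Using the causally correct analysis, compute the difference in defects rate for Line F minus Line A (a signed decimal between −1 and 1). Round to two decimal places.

Within every component grade level Line A has the lower rate, yet pooled Line F does — Simpson's reversal.
Component grade satisfies the back-door criterion: it is not a descendant of the line, and it blocks the spurious path from line to outcome. Adjusting for it (i.e., using the within-component grade rates) gives the causal effect.
Adjusting over the population distribution of component grade: 0.555·(0.157−0.088) + 0.445·(0.420−0.274) = +0.103.

+0.10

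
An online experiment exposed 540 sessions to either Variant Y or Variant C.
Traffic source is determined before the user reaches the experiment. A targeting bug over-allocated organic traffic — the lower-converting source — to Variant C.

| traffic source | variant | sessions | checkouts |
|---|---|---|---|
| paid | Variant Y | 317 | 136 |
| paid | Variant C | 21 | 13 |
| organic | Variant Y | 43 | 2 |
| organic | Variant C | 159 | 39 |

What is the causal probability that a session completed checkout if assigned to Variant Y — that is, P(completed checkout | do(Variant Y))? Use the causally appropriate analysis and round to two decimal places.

Nothing the variant does changes traffic source; the imbalance is an allocation artefact. With traffic source also predicting the outcome, the pooled figure is confounded, and the within-stratum comparison is the causal one.
Standardising Variant Y to the population traffic source mix: 0.626·136/317 + 0.374·2/43 = 0.286.

0.29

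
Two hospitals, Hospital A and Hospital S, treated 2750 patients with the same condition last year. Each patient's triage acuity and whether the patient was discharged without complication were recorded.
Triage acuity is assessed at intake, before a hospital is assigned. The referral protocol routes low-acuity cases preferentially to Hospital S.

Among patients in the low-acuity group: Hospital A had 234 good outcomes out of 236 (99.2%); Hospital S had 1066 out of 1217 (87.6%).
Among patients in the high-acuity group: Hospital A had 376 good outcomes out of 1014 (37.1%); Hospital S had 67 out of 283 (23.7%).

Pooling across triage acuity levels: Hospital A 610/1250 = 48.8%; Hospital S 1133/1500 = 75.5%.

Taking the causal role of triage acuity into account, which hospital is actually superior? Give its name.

Here triage acuity is a common cause — it drives both which hospital a case falls under and the outcome. The crude comparison mixes populations; the stratum-specific rates are the causally relevant ones.
Within each level — low-acuity: 99.2% vs 87.6%; high-acuity: 37.1% vs 23.7% — Hospital A is higher every time.

Hospital A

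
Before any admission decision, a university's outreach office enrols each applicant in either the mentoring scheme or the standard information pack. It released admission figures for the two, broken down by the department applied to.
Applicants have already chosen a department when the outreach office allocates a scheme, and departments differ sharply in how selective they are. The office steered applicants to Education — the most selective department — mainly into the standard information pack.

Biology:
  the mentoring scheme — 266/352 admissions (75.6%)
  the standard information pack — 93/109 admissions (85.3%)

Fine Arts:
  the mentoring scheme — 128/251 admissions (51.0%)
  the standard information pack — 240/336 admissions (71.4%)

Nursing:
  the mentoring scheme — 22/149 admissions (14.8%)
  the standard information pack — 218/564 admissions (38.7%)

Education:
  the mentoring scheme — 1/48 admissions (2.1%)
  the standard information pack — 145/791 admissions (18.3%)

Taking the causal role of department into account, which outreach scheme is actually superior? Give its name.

Here department is a common cause — it drives both which outreach scheme a case falls under and the outcome. The crude comparison mixes populations; the stratum-specific rates are the causally relevant ones.
Within each level — Biology: 75.6% vs 85.3%; Fine Arts: 51.0% vs 71.4%; Nursing: 14.8% vs 38.7%; Education: 2.1% vs 18.3% — the standard information pack is higher every time.

the standard information pack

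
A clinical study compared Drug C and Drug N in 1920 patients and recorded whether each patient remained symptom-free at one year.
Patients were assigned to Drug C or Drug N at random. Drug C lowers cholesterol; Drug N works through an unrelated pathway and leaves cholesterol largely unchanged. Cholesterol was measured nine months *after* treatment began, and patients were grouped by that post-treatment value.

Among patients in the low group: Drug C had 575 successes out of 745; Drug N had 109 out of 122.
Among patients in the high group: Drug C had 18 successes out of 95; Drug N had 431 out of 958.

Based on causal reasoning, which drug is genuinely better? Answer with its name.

Cholesterol lies on the pathway drug → cholesterol → outcome, so adjusting for it blocks the indirect effect. For the total causal effect of drug, use the unadjusted pooled rates.
Pooled: Drug C 70.6% vs Drug N 50.0%; Drug C is higher overall.

Drug C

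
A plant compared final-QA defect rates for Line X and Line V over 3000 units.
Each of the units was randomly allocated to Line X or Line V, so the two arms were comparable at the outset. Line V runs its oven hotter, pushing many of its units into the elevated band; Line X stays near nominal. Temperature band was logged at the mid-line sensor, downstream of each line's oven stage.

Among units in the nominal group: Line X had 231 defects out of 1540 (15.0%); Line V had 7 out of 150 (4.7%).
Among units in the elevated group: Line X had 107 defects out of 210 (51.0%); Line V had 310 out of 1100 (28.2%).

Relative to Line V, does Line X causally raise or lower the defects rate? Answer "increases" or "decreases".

In-process temperature band here is a post-treatment variable shaped by the line; conditioning on it would introduce bias rather than remove it. The overall comparison is the causal one.
Pooled: Line X 19.3% vs Line V 25.4%; Line X is lower overall.

decreases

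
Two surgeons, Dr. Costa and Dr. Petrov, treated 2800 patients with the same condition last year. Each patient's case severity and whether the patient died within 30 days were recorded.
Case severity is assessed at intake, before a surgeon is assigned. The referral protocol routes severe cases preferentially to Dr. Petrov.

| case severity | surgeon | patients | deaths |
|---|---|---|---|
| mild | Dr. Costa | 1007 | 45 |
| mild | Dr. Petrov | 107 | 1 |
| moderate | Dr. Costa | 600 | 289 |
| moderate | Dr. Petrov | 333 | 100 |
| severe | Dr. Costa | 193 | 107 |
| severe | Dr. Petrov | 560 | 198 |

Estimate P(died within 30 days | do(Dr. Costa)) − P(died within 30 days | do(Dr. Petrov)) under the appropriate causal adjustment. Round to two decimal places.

+0.13

The imbalance in case severity arose from how patients were allocated, not from anything the surgeon did; and case severity independently affects the outcome. The pooled gap is confounded — condition on case severity.
Adjusting over the population distribution of case severity: 0.398·(0.045−0.009) + 0.333·(0.482−0.300) + 0.269·(0.554−0.354) = +0.129.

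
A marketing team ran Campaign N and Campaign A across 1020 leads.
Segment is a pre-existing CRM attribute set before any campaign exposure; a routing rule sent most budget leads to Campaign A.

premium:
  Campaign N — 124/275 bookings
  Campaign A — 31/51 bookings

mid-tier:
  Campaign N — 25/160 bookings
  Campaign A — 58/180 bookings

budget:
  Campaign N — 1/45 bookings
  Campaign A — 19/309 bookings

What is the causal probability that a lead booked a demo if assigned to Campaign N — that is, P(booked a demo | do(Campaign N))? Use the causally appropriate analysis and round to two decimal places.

0.20

The stratified and pooled comparisons disagree (Campaign A wins within each customer segment; Campaign N wins overall), so the answer turns on the causal role of customer segment.
Customer segment satisfies the back-door criterion: it is not a descendant of the campaign, and it blocks the spurious path from campaign to outcome. Adjusting for it (i.e., using the within-customer segment rates) gives the causal effect.
Standardising Campaign N to the population customer segment mix: 0.320·124/275 + 0.333·25/160 + 0.347·1/45 = 0.204.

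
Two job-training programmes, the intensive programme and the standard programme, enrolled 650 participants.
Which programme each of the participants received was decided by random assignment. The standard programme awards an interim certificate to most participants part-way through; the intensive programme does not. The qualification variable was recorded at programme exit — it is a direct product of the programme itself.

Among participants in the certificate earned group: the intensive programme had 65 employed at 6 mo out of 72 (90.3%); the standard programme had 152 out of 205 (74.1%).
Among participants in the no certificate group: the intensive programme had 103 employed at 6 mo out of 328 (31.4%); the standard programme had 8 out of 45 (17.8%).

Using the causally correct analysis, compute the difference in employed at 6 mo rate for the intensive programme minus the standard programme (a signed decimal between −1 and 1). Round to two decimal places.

-0.22

Qualification attained during the programme is recorded after the programme and is itself shifted by it — it sits on the causal path from programme to outcome. Conditioning on a mediator would strip out part of the effect we want; the pooled comparison gives the total causal effect.
The causal difference is the pooled difference: 0.420 − 0.640 = -0.220.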